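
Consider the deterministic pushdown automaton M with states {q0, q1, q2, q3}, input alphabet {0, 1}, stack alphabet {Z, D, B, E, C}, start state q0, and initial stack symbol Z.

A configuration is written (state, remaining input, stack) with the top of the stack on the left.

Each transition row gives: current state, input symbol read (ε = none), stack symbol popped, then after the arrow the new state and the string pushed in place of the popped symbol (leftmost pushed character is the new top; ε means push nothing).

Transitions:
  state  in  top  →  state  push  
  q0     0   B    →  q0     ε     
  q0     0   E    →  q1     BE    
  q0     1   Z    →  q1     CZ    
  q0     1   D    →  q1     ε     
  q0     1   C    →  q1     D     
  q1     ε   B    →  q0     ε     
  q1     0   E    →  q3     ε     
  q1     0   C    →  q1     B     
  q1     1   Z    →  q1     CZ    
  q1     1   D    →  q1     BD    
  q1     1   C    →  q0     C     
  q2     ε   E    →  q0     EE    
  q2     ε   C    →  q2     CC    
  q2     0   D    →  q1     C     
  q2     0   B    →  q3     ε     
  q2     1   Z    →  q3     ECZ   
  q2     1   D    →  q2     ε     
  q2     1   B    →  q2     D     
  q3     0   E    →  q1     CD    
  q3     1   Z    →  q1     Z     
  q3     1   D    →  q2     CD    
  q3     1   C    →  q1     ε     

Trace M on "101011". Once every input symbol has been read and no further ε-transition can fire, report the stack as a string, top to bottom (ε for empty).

CZ

(q0, 101011, Z)
  read 1, top Z: go to q1, push CZ → (q1, 01011, CZ)
  read 0, top C: go to q1, push B → (q1, 1011, BZ)
  ε-move, top B: go to q0, push ε → (q0, 1011, Z)
  read 1, top Z: go to q1, push CZ → (q1, 011, CZ)
  read 0, top C: go to q1, push B → (q1, 11, BZ)
  ε-move, top B: go to q0, push ε → (q0, 11, Z)
  read 1, top Z: go to q1, push CZ → (q1, 1, CZ)
  read 1, top C: go to q0, push C → (q0, ε, CZ)
All input consumed in state q0 with stack CZ.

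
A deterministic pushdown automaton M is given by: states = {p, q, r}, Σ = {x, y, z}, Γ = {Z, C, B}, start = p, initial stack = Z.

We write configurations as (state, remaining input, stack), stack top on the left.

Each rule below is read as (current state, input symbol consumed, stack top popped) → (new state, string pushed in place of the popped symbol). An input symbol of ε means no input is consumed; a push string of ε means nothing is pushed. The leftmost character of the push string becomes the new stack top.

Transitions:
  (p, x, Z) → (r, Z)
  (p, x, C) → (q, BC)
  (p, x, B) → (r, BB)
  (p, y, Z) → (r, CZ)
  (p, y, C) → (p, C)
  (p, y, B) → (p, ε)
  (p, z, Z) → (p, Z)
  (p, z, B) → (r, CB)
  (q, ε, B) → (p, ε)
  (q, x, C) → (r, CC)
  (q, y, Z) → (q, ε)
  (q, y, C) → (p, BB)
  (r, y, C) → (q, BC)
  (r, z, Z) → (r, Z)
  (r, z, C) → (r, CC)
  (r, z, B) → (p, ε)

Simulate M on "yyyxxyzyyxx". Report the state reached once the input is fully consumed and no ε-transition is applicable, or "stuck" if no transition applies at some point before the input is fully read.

(p, yyyxxyzyyxx, Z)
  read y, top Z: go to r, push CZ → (r, yyxxyzyyxx, CZ)
  read y, top C: go to q, push BC → (q, yxxyzyyxx, BCZ)
  ε-move, top B: go to p, push ε → (p, yxxyzyyxx, CZ)
  read y, top C: go to p, push C → (p, xxyzyyxx, CZ)
  read x, top C: go to q, push BC → (q, xyzyyxx, BCZ)
  ε-move, top B: go to p, push ε → (p, xyzyyxx, CZ)
  read x, top C: go to q, push BC → (q, yzyyxx, BCZ)
  ε-move, top B: go to p, push ε → (p, yzyyxx, CZ)
  read y, top C: go to p, push C → (p, zyyxx, CZ)
No transition for (p, z, top C); M blocks with input zyyxx remaining.

stuck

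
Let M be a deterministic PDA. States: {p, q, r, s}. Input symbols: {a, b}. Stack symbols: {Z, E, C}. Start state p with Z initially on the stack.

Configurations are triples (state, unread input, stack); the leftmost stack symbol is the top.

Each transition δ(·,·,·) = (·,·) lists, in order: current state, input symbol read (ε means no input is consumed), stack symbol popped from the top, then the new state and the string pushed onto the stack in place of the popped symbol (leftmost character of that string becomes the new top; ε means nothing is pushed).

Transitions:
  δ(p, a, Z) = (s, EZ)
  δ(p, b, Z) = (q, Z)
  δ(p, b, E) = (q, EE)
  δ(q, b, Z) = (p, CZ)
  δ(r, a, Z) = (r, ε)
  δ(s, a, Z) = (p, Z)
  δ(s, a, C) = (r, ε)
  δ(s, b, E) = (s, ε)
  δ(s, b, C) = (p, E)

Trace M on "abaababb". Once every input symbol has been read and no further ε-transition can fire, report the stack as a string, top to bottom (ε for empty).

(p, abaababb, Z)
  read a, top Z: go to s, push EZ → (s, baababb, EZ)
  read b, top E: go to s, push ε → (s, aababb, Z)
  read a, top Z: go to p, push Z → (p, ababb, Z)
  read a, top Z: go to s, push EZ → (s, babb, EZ)
  read b, top E: go to s, push ε → (s, abb, Z)
  read a, top Z: go to p, push Z → (p, bb, Z)
  read b, top Z: go to q, push Z → (q, b, Z)
  read b, top Z: go to p, push CZ → (p, ε, CZ)
All input consumed in state p with stack CZ.

CZ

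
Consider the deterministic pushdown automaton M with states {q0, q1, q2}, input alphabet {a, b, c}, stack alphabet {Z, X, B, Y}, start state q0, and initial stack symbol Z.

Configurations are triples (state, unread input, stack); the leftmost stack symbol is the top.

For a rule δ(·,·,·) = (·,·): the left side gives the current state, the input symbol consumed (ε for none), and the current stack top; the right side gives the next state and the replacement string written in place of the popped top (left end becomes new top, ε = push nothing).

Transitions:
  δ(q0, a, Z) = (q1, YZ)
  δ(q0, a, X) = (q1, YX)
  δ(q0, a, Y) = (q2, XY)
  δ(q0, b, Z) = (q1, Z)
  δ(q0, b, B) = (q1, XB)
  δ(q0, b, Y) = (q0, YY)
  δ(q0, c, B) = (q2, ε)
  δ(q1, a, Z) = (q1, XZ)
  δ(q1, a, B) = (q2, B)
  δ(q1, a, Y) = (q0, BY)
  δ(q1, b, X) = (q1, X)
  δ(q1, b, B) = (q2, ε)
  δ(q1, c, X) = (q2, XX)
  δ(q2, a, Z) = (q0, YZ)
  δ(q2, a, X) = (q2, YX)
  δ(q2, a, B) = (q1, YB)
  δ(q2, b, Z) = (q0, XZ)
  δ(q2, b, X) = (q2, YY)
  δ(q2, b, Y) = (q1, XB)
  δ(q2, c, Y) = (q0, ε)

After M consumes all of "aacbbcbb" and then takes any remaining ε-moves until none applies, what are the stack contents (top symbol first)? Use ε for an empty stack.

(q0, aacbbcbb, Z) ⊢ (q1, acbbcbb, YZ) ⊢ (q0, cbbcbb, BYZ) ⊢ (q2, bbcbb, YZ) ⊢ (q1, bcbb, XBZ) ⊢ (q1, cbb, XBZ) ⊢ (q2, bb, XXBZ) ⊢ (q2, b, YYXBZ) ⊢ (q1, ε, XBYXBZ)
All input consumed in state q1 with stack XBYXBZ.

XBYXBZ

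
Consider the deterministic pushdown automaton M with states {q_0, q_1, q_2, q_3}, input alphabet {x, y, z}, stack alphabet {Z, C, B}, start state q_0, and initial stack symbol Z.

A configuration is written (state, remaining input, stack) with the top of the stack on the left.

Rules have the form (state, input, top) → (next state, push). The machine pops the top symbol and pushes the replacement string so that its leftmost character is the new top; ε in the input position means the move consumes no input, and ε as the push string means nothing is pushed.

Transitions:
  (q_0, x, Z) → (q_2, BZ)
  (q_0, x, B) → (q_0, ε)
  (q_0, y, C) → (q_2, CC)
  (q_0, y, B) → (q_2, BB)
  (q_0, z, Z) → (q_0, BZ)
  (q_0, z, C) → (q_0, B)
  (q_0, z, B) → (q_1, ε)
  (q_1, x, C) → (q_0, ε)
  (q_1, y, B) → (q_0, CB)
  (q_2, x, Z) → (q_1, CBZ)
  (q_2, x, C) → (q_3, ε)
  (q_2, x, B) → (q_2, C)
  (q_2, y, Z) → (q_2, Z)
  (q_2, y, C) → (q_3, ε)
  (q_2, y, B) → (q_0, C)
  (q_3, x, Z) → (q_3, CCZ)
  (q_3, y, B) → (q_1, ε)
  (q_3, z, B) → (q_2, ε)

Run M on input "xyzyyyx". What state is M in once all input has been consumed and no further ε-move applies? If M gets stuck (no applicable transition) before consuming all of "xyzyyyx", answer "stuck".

(q_0, xyzyyyx, Z)
  read x, top Z: go to q_2, push BZ → (q_2, yzyyyx, BZ)
  read y, top B: go to q_0, push C → (q_0, zyyyx, CZ)
  read z, top C: go to q_0, push B → (q_0, yyyx, BZ)
  read y, top B: go to q_2, push BB → (q_2, yyx, BBZ)
  read y, top B: go to q_0, push C → (q_0, yx, CBZ)
  read y, top C: go to q_2, push CC → (q_2, x, CCBZ)
  read x, top C: go to q_3, push ε → (q_3, ε, CBZ)
All input consumed; M is in state q_3.

q_3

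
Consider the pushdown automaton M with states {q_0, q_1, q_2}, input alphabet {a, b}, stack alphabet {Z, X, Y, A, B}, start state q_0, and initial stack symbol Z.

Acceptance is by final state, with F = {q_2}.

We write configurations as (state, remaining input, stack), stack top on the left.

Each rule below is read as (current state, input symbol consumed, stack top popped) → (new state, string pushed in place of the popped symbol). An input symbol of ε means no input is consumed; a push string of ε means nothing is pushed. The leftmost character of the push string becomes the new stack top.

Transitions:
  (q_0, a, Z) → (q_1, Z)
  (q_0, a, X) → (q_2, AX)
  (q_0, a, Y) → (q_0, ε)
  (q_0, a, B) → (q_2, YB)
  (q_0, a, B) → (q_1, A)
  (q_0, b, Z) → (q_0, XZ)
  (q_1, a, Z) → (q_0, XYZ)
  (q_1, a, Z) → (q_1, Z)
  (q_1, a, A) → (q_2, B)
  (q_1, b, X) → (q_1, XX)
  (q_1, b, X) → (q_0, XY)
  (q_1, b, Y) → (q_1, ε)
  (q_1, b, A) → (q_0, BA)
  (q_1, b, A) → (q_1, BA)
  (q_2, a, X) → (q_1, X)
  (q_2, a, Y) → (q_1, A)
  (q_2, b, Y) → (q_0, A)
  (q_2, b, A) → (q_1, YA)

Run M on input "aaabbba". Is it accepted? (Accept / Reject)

Accept

One accepting computation: (q_0, aaabbba, Z) ⊢ (q_1, aabbba, Z) ⊢ (q_0, abbba, XYZ) ⊢ (q_2, bbba, AXYZ) ⊢ (q_1, bba, YAXYZ) ⊢ (q_1, ba, AXYZ) ⊢ (q_0, a, BAXYZ) ⊢ (q_2, ε, YBAXYZ)
All input consumed and state q_2 ∈ F.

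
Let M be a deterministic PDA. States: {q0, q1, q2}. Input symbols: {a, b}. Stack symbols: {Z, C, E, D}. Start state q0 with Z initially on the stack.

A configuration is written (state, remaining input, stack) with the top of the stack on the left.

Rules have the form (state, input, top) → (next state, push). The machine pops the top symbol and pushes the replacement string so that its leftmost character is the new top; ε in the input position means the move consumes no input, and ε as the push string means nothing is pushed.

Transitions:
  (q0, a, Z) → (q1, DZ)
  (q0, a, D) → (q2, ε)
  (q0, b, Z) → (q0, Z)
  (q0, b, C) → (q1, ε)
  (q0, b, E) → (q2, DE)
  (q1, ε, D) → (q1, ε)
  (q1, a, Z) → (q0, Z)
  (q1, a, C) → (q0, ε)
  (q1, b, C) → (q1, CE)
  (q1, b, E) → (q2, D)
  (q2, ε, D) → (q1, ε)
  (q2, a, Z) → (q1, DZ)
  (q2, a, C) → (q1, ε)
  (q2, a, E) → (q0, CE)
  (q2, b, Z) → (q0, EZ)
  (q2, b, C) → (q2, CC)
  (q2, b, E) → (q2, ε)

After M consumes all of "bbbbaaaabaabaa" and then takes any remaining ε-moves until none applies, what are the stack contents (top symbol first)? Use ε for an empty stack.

Z

(q0, bbbbaaaabaabaa, Z)
  read b, top Z: go to q0, push Z → (q0, bbbaaaabaabaa, Z)
  read b, top Z: go to q0, push Z → (q0, bbaaaabaabaa, Z)
  read b, top Z: go to q0, push Z → (q0, baaaabaabaa, Z)
  read b, top Z: go to q0, push Z → (q0, aaaabaabaa, Z)
  read a, top Z: go to q1, push DZ → (q1, aaabaabaa, DZ)
  ε-move, top D: go to q1, push ε → (q1, aaabaabaa, Z)
  read a, top Z: go to q0, push Z → (q0, aabaabaa, Z)
  read a, top Z: go to q1, push DZ → (q1, abaabaa, DZ)
  ε-move, top D: go to q1, push ε → (q1, abaabaa, Z)
  read a, top Z: go to q0, push Z → (q0, baabaa, Z)
  read b, top Z: go to q0, push Z → (q0, aabaa, Z)
  read a, top Z: go to q1, push DZ → (q1, abaa, DZ)
  ε-move, top D: go to q1, push ε → (q1, abaa, Z)
  read a, top Z: go to q0, push Z → (q0, baa, Z)
  read b, top Z: go to q0, push Z → (q0, aa, Z)
  read a, top Z: go to q1, push DZ → (q1, a, DZ)
  ε-move, top D: go to q1, push ε → (q1, a, Z)
  read a, top Z: go to q0, push Z → (q0, ε, Z)
All input consumed in state q0 with stack Z.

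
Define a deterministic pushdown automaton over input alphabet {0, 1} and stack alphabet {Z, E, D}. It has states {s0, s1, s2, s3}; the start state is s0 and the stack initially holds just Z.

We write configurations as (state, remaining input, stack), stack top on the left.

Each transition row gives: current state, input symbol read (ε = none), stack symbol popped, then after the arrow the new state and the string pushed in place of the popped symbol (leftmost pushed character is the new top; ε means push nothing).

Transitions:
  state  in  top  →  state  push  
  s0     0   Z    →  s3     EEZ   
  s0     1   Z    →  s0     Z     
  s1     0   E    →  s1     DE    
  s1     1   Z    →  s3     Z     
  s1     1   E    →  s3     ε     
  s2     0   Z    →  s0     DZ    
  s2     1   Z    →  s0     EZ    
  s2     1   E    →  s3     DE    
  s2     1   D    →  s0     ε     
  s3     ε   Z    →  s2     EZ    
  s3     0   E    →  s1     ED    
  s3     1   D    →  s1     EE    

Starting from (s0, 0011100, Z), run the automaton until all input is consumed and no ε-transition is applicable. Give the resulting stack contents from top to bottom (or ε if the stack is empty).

DEDEZ

(s0, 0011100, Z)
  read 0, top Z: go to s3, push EEZ → (s3, 011100, EEZ)
  read 0, top E: go to s1, push ED → (s1, 11100, EDEZ)
  read 1, top E: go to s3, push ε → (s3, 1100, DEZ)
  read 1, top D: go to s1, push EE → (s1, 100, EEEZ)
  read 1, top E: go to s3, push ε → (s3, 00, EEZ)
  read 0, top E: go to s1, push ED → (s1, 0, EDEZ)
  read 0, top E: go to s1, push DE → (s1, ε, DEDEZ)
All input consumed in state s1 with stack DEDEZ.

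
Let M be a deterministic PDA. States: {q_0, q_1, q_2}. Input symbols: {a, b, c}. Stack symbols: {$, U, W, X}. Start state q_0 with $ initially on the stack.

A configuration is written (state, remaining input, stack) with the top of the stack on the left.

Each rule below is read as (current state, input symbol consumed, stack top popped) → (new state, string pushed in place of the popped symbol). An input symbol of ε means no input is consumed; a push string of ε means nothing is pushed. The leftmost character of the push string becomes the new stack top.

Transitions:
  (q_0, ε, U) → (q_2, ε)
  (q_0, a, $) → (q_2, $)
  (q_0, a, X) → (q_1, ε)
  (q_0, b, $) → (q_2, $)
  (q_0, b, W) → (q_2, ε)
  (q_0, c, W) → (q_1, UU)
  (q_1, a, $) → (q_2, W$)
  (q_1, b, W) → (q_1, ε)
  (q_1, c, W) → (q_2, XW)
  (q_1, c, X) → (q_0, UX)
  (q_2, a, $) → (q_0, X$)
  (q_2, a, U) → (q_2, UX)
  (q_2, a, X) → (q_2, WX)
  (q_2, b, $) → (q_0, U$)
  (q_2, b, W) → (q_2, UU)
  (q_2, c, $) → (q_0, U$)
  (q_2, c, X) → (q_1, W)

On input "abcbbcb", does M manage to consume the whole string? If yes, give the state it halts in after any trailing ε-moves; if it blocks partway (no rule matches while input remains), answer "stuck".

(q_0, abcbbcb, $)
  read a, top $: go to q_2, push $ → (q_2, bcbbcb, $)
  read b, top $: go to q_0, push U$ → (q_0, cbbcb, U$)
  ε-move, top U: go to q_2, push ε → (q_2, cbbcb, $)
  read c, top $: go to q_0, push U$ → (q_0, bbcb, U$)
  ε-move, top U: go to q_2, push ε → (q_2, bbcb, $)
  read b, top $: go to q_0, push U$ → (q_0, bcb, U$)
  ε-move, top U: go to q_2, push ε → (q_2, bcb, $)
  read b, top $: go to q_0, push U$ → (q_0, cb, U$)
  ε-move, top U: go to q_2, push ε → (q_2, cb, $)
  read c, top $: go to q_0, push U$ → (q_0, b, U$)
  ε-move, top U: go to q_2, push ε → (q_2, b, $)
  read b, top $: go to q_0, push U$ → (q_0, ε, U$)
  ε-move, top U: go to q_2, push ε → (q_2, ε, $)
All input consumed; M is in state q_2.

q_2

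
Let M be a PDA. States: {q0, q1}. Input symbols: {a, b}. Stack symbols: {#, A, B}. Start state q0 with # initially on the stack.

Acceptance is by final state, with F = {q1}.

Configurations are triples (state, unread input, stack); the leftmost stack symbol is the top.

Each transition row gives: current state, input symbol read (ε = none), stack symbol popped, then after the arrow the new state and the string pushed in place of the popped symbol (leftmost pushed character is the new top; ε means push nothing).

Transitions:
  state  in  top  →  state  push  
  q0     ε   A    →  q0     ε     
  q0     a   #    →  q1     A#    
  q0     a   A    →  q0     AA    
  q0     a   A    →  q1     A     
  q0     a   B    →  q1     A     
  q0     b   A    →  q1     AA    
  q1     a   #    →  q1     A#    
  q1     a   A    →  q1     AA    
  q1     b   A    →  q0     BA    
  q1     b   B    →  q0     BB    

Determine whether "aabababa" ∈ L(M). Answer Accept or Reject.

One accepting computation: (q0, aabababa, #) ⊢ (q1, abababa, A#) ⊢ (q1, bababa, AA#) ⊢ (q0, ababa, BAA#) ⊢ (q1, baba, AAA#) ⊢ (q0, aba, BAAA#) ⊢ (q1, ba, AAAA#) ⊢ (q0, a, BAAAA#) ⊢ (q1, ε, AAAAA#)
All input consumed and state q1 ∈ F.

Accept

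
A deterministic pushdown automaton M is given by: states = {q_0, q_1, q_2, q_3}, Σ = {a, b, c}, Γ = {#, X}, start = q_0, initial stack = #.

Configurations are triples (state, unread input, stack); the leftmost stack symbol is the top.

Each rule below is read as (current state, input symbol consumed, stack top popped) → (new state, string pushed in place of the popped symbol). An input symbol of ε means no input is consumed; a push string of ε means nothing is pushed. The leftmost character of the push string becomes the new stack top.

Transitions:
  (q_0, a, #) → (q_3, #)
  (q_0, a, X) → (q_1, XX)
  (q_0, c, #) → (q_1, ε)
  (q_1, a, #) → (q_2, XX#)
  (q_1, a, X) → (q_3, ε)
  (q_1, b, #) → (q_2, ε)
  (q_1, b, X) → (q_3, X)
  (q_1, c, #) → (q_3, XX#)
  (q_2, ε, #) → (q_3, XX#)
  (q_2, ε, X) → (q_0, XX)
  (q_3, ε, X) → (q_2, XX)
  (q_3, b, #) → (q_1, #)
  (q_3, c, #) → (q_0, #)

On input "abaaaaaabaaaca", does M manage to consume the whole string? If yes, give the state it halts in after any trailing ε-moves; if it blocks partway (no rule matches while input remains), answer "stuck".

stuck

(q_0, abaaaaaabaaaca, #)
  read a, top #: go to q_3, push # → (q_3, baaaaaabaaaca, #)
  read b, top #: go to q_1, push # → (q_1, aaaaaabaaaca, #)
  read a, top #: go to q_2, push XX# → (q_2, aaaaabaaaca, XX#)
  ε-move, top X: go to q_0, push XX → (q_0, aaaaabaaaca, XXX#)
  read a, top X: go to q_1, push XX → (q_1, aaaabaaaca, XXXX#)
  read a, top X: go to q_3, push ε → (q_3, aaabaaaca, XXX#)
  ε-move, top X: go to q_2, push XX → (q_2, aaabaaaca, XXXX#)
  ε-move, top X: go to q_0, push XX → (q_0, aaabaaaca, XXXXX#)
  read a, top X: go to q_1, push XX → (q_1, aabaaaca, XXXXXX#)
  read a, top X: go to q_3, push ε → (q_3, abaaaca, XXXXX#)
  ε-move, top X: go to q_2, push XX → (q_2, abaaaca, XXXXXX#)
  ε-move, top X: go to q_0, push XX → (q_0, abaaaca, XXXXXXX#)
  read a, top X: go to q_1, push XX → (q_1, baaaca, XXXXXXXX#)
  read b, top X: go to q_3, push X → (q_3, aaaca, XXXXXXXX#)
  ε-move, top X: go to q_2, push XX → (q_2, aaaca, XXXXXXXXX#)
  ε-move, top X: go to q_0, push XX → (q_0, aaaca, XXXXXXXXXX#)
  read a, top X: go to q_1, push XX → (q_1, aaca, XXXXXXXXXXX#)
  read a, top X: go to q_3, push ε → (q_3, aca, XXXXXXXXXX#)
  ε-move, top X: go to q_2, push XX → (q_2, aca, XXXXXXXXXXX#)
  ε-move, top X: go to q_0, push XX → (q_0, aca, XXXXXXXXXXXX#)
  read a, top X: go to q_1, push XX → (q_1, ca, XXXXXXXXXXXXX#)
No transition for (q_1, c, top X); M blocks with input ca remaining.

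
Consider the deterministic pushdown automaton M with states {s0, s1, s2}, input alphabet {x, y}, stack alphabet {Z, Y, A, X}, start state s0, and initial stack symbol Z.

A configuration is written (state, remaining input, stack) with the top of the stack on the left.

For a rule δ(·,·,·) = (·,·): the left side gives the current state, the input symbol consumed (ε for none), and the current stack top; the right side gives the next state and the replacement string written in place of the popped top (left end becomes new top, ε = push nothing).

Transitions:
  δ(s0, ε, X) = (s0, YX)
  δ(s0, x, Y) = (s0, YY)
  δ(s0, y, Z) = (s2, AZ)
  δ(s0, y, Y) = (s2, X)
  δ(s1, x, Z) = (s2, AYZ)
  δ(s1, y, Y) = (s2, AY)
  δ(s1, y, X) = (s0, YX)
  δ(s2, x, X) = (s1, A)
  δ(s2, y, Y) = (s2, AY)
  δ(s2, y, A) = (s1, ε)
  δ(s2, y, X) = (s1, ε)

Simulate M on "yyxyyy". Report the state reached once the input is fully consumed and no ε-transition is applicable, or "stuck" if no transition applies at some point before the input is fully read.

s1

(s0, yyxyyy, Z)
  read y, top Z: go to s2, push AZ → (s2, yxyyy, AZ)
  read y, top A: go to s1, push ε → (s1, xyyy, Z)
  read x, top Z: go to s2, push AYZ → (s2, yyy, AYZ)
  read y, top A: go to s1, push ε → (s1, yy, YZ)
  read y, top Y: go to s2, push AY → (s2, y, AYZ)
  read y, top A: go to s1, push ε → (s1, ε, YZ)
All input consumed; M is in state s1.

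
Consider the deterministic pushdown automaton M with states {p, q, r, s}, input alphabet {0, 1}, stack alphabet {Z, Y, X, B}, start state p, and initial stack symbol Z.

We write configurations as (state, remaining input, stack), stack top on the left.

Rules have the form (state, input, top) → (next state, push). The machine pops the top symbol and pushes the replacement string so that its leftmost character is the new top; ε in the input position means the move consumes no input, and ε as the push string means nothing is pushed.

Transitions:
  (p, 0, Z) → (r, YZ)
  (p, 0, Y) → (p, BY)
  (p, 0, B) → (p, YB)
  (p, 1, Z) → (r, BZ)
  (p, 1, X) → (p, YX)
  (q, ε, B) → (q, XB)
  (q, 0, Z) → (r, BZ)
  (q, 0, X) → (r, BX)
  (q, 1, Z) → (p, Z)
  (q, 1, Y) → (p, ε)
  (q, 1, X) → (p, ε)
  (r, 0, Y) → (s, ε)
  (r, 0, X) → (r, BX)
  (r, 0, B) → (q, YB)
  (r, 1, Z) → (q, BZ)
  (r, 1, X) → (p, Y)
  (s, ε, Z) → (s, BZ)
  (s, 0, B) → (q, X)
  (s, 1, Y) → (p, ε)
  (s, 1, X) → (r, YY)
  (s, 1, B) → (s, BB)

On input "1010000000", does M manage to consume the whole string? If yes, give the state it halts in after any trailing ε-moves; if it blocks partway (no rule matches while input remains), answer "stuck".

(p, 1010000000, Z) ⊢ (r, 010000000, BZ) ⊢ (q, 10000000, YBZ) ⊢ (p, 0000000, BZ) ⊢ (p, 000000, YBZ) ⊢ (p, 00000, BYBZ) ⊢ (p, 0000, YBYBZ) ⊢ (p, 000, BYBYBZ) ⊢ (p, 00, YBYBYBZ) ⊢ (p, 0, BYBYBYBZ) ⊢ (p, ε, YBYBYBYBZ)
All input consumed; M is in state p.

p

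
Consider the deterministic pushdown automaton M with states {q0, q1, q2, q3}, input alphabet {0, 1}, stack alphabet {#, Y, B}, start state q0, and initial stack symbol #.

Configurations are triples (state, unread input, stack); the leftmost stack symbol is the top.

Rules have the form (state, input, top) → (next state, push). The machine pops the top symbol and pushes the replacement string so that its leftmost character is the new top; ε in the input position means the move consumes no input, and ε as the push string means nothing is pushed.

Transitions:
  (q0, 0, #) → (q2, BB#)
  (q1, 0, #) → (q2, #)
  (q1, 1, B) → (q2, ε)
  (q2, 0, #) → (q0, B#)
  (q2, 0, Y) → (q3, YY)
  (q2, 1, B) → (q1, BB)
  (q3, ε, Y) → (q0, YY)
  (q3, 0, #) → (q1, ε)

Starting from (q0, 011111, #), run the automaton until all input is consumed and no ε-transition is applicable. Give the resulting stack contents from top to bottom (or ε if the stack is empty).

BBB#

(q0, 011111, #)
  read 0, top #: go to q2, push BB# → (q2, 11111, BB#)
  read 1, top B: go to q1, push BB → (q1, 1111, BBB#)
  read 1, top B: go to q2, push ε → (q2, 111, BB#)
  read 1, top B: go to q1, push BB → (q1, 11, BBB#)
  read 1, top B: go to q2, push ε → (q2, 1, BB#)
  read 1, top B: go to q1, push BB → (q1, ε, BBB#)
All input consumed in state q1 with stack BBB#.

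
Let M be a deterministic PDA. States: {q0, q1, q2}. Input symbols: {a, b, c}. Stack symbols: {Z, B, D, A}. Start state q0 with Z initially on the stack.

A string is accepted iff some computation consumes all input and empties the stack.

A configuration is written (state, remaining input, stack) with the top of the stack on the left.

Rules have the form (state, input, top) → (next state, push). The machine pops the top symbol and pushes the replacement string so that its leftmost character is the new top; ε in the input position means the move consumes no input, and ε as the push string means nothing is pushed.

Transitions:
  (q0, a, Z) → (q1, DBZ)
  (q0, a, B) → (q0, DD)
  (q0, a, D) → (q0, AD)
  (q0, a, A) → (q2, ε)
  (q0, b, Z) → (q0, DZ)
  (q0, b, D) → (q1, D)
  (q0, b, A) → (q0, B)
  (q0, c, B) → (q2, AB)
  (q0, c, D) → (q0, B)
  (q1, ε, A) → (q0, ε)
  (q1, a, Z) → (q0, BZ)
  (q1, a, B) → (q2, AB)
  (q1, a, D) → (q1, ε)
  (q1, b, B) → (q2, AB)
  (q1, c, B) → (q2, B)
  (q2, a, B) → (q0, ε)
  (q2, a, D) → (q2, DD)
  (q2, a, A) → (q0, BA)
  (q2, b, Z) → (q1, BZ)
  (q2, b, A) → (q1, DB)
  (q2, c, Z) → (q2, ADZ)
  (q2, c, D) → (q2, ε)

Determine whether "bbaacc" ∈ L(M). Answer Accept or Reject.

Reject

(q0, bbaacc, Z)
  read b, top Z: go to q0, push DZ → (q0, baacc, DZ)
  read b, top D: go to q1, push D → (q1, aacc, DZ)
  read a, top D: go to q1, push ε → (q1, acc, Z)
  read a, top Z: go to q0, push BZ → (q0, cc, BZ)
  read c, top B: go to q2, push AB → (q2, c, ABZ)
No transition applies at (q2, c, ABZ); input not fully consumed.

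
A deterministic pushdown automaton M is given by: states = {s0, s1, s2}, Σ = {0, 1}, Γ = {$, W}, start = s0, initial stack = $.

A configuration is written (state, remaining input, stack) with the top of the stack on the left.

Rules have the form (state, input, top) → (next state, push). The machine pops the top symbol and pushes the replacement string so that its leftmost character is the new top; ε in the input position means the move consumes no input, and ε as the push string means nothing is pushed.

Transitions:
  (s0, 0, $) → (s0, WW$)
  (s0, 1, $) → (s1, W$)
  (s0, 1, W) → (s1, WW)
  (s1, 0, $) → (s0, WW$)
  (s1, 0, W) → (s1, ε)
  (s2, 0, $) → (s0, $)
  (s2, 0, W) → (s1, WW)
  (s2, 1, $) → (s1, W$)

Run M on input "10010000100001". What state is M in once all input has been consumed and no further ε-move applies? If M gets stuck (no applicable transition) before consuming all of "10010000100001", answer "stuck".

s1

(s0, 10010000100001, $)
  read 1, top $: go to s1, push W$ → (s1, 0010000100001, W$)
  read 0, top W: go to s1, push ε → (s1, 010000100001, $)
  read 0, top $: go to s0, push WW$ → (s0, 10000100001, WW$)
  read 1, top W: go to s1, push WW → (s1, 0000100001, WWW$)
  read 0, top W: go to s1, push ε → (s1, 000100001, WW$)
  read 0, top W: go to s1, push ε → (s1, 00100001, W$)
  read 0, top W: go to s1, push ε → (s1, 0100001, $)
  read 0, top $: go to s0, push WW$ → (s0, 100001, WW$)
  read 1, top W: go to s1, push WW → (s1, 00001, WWW$)
  read 0, top W: go to s1, push ε → (s1, 0001, WW$)
  read 0, top W: go to s1, push ε → (s1, 001, W$)
  read 0, top W: go to s1, push ε → (s1, 01, $)
  read 0, top $: go to s0, push WW$ → (s0, 1, WW$)
  read 1, top W: go to s1, push WW → (s1, ε, WWW$)
All input consumed; M is in state s1.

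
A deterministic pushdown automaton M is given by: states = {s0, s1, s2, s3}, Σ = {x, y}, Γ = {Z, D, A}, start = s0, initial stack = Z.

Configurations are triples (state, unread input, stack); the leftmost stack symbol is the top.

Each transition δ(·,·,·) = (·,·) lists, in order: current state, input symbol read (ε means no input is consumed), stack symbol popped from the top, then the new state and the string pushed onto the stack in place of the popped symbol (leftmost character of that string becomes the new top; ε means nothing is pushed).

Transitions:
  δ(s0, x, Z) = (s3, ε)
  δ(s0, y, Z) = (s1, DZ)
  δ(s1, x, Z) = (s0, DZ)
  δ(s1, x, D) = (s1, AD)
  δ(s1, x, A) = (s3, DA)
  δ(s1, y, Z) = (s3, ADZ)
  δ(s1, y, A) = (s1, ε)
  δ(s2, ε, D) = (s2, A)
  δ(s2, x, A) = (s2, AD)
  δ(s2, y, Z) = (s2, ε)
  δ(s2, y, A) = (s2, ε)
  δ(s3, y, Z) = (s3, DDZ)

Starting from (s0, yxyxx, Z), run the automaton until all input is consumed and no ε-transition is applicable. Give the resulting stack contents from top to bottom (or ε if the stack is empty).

DADZ

(s0, yxyxx, Z) ⊢ (s1, xyxx, DZ) ⊢ (s1, yxx, ADZ) ⊢ (s1, xx, DZ) ⊢ (s1, x, ADZ) ⊢ (s3, ε, DADZ)
All input consumed in state s3 with stack DADZ.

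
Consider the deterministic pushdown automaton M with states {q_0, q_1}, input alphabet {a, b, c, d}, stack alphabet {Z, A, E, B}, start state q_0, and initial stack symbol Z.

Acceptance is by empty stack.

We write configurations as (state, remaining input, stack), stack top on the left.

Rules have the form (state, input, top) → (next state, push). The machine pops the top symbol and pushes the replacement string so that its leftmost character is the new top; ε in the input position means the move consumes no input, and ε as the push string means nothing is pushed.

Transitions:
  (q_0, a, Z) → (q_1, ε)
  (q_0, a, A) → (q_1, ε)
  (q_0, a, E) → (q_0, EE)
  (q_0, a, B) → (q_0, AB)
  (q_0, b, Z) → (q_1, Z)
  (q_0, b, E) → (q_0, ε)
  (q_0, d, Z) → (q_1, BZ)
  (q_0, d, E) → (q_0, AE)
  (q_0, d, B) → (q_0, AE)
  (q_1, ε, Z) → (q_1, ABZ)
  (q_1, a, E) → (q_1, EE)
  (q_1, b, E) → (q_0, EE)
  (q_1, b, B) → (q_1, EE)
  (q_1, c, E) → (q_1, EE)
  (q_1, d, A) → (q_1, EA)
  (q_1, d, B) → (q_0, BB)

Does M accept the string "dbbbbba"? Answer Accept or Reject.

(q_0, dbbbbba, Z) ⊢ (q_1, bbbbba, BZ) ⊢ (q_1, bbbba, EEZ) ⊢ (q_0, bbba, EEEZ) ⊢ (q_0, bba, EEZ) ⊢ (q_0, ba, EZ) ⊢ (q_0, a, Z) ⊢ (q_1, ε, ε)
All input consumed and the stack is empty.

Accept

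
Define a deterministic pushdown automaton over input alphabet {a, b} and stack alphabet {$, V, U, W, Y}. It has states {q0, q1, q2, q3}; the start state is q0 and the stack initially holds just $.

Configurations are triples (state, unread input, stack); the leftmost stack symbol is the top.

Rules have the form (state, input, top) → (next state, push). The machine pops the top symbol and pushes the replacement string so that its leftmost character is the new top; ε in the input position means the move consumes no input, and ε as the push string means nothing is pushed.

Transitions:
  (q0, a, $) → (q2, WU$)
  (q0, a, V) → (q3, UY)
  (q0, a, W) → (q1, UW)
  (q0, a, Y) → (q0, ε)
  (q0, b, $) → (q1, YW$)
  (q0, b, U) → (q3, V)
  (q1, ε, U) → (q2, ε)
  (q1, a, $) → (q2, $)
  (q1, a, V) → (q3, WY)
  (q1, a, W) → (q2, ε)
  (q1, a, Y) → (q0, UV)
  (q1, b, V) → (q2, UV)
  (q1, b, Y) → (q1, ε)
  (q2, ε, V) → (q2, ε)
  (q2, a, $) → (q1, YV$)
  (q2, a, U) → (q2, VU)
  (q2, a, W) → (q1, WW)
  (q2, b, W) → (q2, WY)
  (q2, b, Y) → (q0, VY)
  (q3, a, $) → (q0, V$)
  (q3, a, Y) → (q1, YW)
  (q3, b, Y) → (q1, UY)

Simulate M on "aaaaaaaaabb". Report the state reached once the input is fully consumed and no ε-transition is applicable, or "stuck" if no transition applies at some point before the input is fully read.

q2

(q0, aaaaaaaaabb, $) ⊢ (q2, aaaaaaaabb, WU$) ⊢ (q1, aaaaaaabb, WWU$) ⊢ (q2, aaaaaabb, WU$) ⊢ (q1, aaaaabb, WWU$) ⊢ (q2, aaaabb, WU$) ⊢ (q1, aaabb, WWU$) ⊢ (q2, aabb, WU$) ⊢ (q1, abb, WWU$) ⊢ (q2, bb, WU$) ⊢ (q2, b, WYU$) ⊢ (q2, ε, WYYU$)
All input consumed; M is in state q2.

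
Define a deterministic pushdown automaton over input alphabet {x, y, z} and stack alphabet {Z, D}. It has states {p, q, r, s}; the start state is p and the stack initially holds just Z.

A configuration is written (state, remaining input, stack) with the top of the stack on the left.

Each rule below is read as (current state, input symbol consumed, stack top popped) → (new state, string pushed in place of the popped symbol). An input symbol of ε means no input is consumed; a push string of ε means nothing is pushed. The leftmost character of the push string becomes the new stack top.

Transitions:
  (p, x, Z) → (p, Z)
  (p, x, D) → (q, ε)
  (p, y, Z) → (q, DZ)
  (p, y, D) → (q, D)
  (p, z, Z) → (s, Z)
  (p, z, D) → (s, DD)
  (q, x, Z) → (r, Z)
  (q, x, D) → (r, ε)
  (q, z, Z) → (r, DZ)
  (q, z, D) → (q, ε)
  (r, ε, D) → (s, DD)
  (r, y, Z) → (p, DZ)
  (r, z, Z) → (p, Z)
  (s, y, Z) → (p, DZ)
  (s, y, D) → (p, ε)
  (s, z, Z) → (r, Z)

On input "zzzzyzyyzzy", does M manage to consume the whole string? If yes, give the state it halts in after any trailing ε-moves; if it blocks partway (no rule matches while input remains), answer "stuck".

p

(p, zzzzyzyyzzy, Z) ⊢ (s, zzzyzyyzzy, Z) ⊢ (r, zzyzyyzzy, Z) ⊢ (p, zyzyyzzy, Z) ⊢ (s, yzyyzzy, Z) ⊢ (p, zyyzzy, DZ) ⊢ (s, yyzzy, DDZ) ⊢ (p, yzzy, DZ) ⊢ (q, zzy, DZ) ⊢ (q, zy, Z) ⊢ (r, y, DZ) ⊢ (s, y, DDZ) ⊢ (p, ε, DZ)
All input consumed; M is in state p.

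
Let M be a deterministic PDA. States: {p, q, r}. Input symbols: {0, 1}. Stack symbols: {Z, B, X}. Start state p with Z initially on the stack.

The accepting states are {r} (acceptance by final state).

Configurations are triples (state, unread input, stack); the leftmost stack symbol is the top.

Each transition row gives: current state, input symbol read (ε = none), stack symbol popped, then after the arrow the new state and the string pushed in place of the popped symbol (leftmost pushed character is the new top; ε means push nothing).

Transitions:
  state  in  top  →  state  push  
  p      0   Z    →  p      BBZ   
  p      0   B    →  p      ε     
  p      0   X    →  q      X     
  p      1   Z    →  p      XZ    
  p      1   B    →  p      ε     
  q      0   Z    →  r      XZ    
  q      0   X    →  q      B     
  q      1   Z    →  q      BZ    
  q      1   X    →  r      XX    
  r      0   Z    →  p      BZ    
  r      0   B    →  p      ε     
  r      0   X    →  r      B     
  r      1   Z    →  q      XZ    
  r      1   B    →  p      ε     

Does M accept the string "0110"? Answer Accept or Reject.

(p, 0110, Z) ⊢ (p, 110, BBZ) ⊢ (p, 10, BZ) ⊢ (p, 0, Z) ⊢ (p, ε, BBZ)
All input consumed; state p ∉ F and no further ε-move applies.

Reject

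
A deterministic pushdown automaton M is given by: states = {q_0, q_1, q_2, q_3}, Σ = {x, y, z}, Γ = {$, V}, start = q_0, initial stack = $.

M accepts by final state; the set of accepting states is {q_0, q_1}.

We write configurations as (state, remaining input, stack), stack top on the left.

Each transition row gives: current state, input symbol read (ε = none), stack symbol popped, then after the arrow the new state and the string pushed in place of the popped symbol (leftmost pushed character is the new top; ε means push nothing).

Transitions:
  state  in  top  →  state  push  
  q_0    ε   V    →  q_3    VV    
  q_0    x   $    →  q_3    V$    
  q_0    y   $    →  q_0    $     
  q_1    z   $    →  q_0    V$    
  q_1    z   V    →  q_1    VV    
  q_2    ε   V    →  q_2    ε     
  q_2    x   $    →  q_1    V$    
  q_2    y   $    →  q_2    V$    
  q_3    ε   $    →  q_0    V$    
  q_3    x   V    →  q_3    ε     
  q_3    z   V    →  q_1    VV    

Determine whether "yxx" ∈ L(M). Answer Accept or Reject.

(q_0, yxx, $) ⊢ (q_0, xx, $) ⊢ (q_3, x, V$) ⊢ (q_3, ε, $) ⊢ (q_0, ε, V$)
All input consumed; state q_0 ∈ F.

Accept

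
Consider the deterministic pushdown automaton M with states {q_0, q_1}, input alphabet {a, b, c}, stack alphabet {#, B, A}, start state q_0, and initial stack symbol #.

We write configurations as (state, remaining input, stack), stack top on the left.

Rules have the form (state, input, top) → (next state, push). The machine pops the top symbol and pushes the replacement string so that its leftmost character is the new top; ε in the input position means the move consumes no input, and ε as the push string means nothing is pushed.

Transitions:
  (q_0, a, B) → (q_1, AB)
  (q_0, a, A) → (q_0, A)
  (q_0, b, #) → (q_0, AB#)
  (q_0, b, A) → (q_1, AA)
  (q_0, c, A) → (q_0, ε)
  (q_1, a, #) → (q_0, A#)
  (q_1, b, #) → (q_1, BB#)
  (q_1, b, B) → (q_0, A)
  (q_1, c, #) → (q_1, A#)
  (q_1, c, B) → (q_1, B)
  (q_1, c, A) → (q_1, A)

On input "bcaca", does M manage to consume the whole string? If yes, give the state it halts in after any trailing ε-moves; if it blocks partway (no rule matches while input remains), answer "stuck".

(q_0, bcaca, #)
  read b, top #: go to q_0, push AB# → (q_0, caca, AB#)
  read c, top A: go to q_0, push ε → (q_0, aca, B#)
  read a, top B: go to q_1, push AB → (q_1, ca, AB#)
  read c, top A: go to q_1, push A → (q_1, a, AB#)
No transition for (q_1, a, top A); M blocks with input a remaining.

stuck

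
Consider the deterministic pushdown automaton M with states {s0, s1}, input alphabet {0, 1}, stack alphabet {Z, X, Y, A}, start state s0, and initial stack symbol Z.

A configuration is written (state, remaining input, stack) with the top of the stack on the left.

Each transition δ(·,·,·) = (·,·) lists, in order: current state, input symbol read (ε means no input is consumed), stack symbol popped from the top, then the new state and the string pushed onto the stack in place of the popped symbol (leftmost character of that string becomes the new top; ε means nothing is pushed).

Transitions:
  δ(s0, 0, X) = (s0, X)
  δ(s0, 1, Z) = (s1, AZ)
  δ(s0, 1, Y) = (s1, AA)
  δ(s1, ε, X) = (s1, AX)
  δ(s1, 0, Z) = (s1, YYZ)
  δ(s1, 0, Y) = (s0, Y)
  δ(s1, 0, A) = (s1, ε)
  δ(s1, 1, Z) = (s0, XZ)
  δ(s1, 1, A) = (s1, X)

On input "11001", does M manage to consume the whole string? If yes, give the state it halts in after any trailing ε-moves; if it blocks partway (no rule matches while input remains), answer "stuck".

s1

(s0, 11001, Z)
  read 1, top Z: go to s1, push AZ → (s1, 1001, AZ)
  read 1, top A: go to s1, push X → (s1, 001, XZ)
  ε-move, top X: go to s1, push AX → (s1, 001, AXZ)
  read 0, top A: go to s1, push ε → (s1, 01, XZ)
  ε-move, top X: go to s1, push AX → (s1, 01, AXZ)
  read 0, top A: go to s1, push ε → (s1, 1, XZ)
  ε-move, top X: go to s1, push AX → (s1, 1, AXZ)
  read 1, top A: go to s1, push X → (s1, ε, XXZ)
  ε-move, top X: go to s1, push AX → (s1, ε, AXXZ)
All input consumed; M is in state s1.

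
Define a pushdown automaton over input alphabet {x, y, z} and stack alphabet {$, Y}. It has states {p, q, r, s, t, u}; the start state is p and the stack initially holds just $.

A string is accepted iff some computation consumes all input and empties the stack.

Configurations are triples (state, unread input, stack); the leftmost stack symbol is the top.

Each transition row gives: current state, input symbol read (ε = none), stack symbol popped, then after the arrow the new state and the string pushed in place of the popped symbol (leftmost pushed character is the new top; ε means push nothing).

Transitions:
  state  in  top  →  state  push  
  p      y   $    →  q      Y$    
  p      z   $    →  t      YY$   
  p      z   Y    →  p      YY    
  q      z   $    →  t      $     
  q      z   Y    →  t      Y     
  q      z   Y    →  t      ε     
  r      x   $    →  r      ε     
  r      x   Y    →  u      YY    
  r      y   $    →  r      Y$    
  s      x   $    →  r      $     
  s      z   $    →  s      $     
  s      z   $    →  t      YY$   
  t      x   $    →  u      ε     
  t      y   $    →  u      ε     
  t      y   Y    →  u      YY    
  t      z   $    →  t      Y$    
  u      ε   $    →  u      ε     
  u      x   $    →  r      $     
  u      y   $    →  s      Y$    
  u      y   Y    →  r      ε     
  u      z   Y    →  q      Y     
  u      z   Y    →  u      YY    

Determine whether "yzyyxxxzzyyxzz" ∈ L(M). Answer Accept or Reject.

Reject

No computation consumes all input and empties the stack.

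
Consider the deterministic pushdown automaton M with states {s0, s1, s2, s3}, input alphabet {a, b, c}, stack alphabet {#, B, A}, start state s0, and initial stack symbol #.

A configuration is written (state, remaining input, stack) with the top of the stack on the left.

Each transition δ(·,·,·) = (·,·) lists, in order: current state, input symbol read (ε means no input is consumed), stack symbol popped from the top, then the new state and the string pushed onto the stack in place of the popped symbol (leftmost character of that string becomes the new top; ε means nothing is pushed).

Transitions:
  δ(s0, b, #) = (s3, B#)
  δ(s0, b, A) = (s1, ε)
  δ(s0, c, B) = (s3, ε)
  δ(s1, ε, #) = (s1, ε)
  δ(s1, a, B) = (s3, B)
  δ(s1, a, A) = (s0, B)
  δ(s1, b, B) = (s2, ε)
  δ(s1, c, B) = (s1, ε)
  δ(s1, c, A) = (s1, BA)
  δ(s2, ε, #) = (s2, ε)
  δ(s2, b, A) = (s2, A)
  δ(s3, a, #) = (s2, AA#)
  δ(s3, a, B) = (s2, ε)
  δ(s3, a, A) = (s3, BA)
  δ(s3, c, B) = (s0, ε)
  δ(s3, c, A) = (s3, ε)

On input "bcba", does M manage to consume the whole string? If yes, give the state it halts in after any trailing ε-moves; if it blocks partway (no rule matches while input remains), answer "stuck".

(s0, bcba, #)
  read b, top #: go to s3, push B# → (s3, cba, B#)
  read c, top B: go to s0, push ε → (s0, ba, #)
  read b, top #: go to s3, push B# → (s3, a, B#)
  read a, top B: go to s2, push ε → (s2, ε, #)
  ε-move, top #: go to s2, push ε → (s2, ε, ε)
All input consumed; M is in state s2.

s2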